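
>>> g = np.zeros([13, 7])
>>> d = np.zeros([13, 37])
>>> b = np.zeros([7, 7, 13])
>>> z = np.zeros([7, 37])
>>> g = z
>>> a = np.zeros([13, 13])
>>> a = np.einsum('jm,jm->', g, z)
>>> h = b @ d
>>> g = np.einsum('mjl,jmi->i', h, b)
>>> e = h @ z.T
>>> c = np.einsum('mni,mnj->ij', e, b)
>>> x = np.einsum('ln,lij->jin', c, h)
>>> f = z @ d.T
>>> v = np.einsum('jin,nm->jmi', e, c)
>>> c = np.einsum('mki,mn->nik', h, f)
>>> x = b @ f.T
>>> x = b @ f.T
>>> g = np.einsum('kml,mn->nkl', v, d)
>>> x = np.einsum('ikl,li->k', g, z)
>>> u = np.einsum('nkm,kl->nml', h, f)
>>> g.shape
(37, 7, 7)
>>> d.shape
(13, 37)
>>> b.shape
(7, 7, 13)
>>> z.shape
(7, 37)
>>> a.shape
()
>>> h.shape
(7, 7, 37)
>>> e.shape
(7, 7, 7)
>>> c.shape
(13, 37, 7)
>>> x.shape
(7,)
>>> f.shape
(7, 13)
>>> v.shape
(7, 13, 7)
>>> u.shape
(7, 37, 13)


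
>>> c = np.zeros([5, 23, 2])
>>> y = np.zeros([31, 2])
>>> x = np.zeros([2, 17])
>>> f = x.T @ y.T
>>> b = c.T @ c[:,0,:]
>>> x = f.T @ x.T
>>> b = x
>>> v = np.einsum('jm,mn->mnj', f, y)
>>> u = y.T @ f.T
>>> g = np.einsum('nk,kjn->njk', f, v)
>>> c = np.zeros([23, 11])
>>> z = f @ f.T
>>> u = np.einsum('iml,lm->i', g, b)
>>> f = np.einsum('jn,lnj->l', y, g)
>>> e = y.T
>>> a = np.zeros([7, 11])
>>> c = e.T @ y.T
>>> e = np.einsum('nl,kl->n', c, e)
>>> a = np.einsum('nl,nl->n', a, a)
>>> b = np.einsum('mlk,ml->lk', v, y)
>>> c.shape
(31, 31)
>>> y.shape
(31, 2)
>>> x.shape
(31, 2)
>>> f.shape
(17,)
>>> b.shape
(2, 17)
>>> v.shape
(31, 2, 17)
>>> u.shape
(17,)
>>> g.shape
(17, 2, 31)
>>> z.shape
(17, 17)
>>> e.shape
(31,)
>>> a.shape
(7,)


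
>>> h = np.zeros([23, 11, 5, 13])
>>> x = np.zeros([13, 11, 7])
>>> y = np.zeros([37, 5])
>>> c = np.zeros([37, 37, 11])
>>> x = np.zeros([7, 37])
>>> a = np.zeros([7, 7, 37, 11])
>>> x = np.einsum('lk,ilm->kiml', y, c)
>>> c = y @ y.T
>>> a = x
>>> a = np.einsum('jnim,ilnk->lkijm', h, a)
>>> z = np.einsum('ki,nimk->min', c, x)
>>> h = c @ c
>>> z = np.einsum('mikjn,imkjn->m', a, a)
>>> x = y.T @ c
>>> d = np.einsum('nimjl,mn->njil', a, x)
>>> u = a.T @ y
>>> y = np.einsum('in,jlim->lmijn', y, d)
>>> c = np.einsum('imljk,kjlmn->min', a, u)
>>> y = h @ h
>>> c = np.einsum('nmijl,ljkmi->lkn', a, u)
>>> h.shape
(37, 37)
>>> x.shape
(5, 37)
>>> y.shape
(37, 37)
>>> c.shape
(13, 5, 37)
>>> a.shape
(37, 37, 5, 23, 13)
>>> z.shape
(37,)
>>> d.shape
(37, 23, 37, 13)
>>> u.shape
(13, 23, 5, 37, 5)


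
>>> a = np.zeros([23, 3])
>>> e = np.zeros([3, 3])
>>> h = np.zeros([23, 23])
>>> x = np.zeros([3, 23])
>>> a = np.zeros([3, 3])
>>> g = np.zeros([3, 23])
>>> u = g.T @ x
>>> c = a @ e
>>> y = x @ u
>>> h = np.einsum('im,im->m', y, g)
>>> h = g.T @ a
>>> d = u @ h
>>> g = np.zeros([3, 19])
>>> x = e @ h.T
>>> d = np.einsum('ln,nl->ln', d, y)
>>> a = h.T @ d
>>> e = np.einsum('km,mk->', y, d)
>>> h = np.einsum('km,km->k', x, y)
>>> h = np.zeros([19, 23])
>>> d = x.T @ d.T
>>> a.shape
(3, 3)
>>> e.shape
()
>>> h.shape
(19, 23)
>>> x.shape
(3, 23)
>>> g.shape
(3, 19)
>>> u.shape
(23, 23)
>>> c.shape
(3, 3)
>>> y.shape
(3, 23)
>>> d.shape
(23, 23)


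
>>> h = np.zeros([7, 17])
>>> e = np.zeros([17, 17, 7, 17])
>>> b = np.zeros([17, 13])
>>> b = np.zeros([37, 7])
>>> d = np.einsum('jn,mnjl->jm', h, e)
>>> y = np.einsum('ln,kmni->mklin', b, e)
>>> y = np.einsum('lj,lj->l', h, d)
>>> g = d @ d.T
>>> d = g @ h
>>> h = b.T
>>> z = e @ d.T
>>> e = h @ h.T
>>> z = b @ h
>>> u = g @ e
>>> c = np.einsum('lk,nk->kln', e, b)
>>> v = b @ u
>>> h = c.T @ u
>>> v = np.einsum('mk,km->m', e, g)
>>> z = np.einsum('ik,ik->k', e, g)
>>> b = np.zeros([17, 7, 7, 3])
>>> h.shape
(37, 7, 7)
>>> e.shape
(7, 7)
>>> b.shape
(17, 7, 7, 3)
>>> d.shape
(7, 17)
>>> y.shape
(7,)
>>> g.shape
(7, 7)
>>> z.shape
(7,)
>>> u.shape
(7, 7)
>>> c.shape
(7, 7, 37)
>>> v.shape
(7,)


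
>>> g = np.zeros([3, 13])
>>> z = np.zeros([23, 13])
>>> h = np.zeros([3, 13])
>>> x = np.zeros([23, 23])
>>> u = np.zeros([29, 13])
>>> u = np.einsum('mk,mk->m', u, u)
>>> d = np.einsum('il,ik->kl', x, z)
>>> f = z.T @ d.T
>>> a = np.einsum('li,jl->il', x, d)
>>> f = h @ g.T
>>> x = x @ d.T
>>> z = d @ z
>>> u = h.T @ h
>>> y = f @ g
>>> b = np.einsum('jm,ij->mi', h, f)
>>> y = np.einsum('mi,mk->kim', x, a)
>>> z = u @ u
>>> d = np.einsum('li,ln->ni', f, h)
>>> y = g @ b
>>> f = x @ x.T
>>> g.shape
(3, 13)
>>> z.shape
(13, 13)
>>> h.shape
(3, 13)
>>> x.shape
(23, 13)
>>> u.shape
(13, 13)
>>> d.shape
(13, 3)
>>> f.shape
(23, 23)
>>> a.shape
(23, 23)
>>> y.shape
(3, 3)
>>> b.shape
(13, 3)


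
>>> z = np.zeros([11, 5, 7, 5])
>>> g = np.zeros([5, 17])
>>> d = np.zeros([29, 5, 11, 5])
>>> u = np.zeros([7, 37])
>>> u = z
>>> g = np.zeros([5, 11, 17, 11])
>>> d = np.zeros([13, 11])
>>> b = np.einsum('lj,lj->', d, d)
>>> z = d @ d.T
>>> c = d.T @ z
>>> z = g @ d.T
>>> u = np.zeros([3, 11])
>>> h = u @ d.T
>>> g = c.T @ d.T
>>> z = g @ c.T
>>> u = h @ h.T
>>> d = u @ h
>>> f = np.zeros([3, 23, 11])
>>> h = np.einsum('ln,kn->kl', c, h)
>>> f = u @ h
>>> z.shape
(13, 11)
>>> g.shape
(13, 13)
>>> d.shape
(3, 13)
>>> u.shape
(3, 3)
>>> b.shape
()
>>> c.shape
(11, 13)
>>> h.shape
(3, 11)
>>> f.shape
(3, 11)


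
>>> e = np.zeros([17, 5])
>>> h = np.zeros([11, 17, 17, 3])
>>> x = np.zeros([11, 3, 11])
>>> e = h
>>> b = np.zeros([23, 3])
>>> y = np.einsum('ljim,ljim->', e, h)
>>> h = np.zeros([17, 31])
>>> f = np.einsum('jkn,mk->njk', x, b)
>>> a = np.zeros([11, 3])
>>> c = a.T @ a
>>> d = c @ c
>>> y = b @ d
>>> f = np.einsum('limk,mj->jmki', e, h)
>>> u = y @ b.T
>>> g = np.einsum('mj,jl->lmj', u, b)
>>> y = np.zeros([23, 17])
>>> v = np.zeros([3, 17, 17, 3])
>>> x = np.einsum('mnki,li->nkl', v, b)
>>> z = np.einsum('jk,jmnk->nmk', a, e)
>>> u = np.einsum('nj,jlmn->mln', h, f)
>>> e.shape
(11, 17, 17, 3)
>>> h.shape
(17, 31)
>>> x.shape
(17, 17, 23)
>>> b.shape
(23, 3)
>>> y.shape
(23, 17)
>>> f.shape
(31, 17, 3, 17)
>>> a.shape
(11, 3)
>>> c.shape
(3, 3)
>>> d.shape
(3, 3)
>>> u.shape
(3, 17, 17)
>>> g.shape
(3, 23, 23)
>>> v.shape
(3, 17, 17, 3)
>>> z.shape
(17, 17, 3)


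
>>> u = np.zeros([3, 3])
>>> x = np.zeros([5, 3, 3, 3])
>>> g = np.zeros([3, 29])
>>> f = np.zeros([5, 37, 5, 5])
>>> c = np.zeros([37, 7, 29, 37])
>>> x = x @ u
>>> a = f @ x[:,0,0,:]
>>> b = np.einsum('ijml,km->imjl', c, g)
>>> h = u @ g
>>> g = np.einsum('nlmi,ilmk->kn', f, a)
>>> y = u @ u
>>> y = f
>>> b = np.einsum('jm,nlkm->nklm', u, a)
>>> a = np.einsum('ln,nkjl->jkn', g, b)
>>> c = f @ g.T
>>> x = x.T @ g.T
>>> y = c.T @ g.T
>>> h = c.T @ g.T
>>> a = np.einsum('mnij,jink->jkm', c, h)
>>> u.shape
(3, 3)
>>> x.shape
(3, 3, 3, 3)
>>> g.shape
(3, 5)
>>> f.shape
(5, 37, 5, 5)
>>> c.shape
(5, 37, 5, 3)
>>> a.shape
(3, 3, 5)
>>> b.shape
(5, 5, 37, 3)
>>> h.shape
(3, 5, 37, 3)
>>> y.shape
(3, 5, 37, 3)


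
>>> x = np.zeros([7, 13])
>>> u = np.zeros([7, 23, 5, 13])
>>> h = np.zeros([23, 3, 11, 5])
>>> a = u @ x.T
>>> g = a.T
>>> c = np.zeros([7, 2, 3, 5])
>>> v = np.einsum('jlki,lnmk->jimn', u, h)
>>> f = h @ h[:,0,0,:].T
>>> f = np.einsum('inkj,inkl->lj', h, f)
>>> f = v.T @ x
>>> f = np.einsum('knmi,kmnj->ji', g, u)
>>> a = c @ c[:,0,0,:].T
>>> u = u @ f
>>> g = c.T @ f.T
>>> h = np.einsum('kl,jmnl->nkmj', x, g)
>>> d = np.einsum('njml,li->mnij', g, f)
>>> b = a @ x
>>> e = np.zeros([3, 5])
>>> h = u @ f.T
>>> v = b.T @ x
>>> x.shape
(7, 13)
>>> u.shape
(7, 23, 5, 7)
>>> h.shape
(7, 23, 5, 13)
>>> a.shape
(7, 2, 3, 7)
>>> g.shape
(5, 3, 2, 13)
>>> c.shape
(7, 2, 3, 5)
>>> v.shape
(13, 3, 2, 13)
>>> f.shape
(13, 7)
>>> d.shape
(2, 5, 7, 3)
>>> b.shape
(7, 2, 3, 13)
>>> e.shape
(3, 5)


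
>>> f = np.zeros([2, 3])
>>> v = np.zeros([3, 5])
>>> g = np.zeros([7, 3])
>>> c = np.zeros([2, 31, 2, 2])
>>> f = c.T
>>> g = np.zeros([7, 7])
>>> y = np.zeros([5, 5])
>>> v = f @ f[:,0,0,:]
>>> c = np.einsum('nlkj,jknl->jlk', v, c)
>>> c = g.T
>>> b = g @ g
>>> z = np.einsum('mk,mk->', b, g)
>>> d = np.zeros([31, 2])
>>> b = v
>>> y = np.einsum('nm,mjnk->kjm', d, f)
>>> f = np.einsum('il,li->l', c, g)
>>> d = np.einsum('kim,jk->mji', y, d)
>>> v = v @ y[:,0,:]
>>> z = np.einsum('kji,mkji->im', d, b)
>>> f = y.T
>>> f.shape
(2, 2, 2)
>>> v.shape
(2, 2, 31, 2)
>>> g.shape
(7, 7)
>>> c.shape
(7, 7)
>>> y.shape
(2, 2, 2)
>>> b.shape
(2, 2, 31, 2)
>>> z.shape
(2, 2)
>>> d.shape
(2, 31, 2)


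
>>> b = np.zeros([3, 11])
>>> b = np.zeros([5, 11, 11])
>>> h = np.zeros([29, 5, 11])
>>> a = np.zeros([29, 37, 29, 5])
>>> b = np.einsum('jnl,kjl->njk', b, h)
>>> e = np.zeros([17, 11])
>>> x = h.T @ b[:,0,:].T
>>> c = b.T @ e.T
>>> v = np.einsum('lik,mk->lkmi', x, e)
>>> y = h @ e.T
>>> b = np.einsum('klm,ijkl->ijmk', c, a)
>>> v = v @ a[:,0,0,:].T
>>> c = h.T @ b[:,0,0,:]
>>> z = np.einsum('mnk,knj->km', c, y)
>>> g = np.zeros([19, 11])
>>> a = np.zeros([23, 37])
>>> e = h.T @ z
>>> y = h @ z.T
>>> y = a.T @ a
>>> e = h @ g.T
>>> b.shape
(29, 37, 17, 29)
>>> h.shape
(29, 5, 11)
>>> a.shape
(23, 37)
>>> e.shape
(29, 5, 19)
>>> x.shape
(11, 5, 11)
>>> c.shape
(11, 5, 29)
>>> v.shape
(11, 11, 17, 29)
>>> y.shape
(37, 37)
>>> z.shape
(29, 11)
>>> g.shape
(19, 11)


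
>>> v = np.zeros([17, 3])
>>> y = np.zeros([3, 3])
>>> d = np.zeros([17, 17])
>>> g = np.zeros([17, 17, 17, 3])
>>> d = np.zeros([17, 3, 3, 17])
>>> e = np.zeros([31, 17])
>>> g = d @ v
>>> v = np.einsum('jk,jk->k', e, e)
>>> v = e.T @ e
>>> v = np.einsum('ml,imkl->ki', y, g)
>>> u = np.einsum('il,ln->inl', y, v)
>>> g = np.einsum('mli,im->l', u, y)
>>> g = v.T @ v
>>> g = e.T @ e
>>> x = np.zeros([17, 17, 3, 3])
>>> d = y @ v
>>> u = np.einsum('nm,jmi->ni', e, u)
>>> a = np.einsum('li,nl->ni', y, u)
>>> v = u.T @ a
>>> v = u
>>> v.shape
(31, 3)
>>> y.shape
(3, 3)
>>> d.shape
(3, 17)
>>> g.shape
(17, 17)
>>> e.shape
(31, 17)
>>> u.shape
(31, 3)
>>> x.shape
(17, 17, 3, 3)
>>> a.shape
(31, 3)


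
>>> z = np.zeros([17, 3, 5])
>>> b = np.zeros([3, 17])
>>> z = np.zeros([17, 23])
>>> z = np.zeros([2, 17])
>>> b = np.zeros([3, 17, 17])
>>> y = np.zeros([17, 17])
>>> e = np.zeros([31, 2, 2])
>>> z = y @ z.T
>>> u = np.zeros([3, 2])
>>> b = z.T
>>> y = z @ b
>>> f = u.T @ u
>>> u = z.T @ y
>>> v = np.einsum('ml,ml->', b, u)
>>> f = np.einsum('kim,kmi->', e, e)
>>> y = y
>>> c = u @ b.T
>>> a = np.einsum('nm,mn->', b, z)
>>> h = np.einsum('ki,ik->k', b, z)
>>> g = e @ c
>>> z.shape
(17, 2)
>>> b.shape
(2, 17)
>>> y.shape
(17, 17)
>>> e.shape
(31, 2, 2)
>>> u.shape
(2, 17)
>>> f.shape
()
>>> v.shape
()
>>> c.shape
(2, 2)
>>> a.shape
()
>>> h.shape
(2,)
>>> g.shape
(31, 2, 2)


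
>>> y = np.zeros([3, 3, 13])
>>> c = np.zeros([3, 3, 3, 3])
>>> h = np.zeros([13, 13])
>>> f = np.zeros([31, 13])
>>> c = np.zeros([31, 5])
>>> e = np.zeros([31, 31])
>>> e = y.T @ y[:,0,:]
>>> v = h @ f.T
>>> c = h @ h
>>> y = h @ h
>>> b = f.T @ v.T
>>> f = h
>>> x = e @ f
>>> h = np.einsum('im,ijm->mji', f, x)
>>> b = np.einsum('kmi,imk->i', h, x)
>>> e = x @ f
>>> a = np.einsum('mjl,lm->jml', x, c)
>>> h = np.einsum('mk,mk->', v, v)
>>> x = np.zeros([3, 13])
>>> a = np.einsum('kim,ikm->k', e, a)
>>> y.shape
(13, 13)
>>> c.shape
(13, 13)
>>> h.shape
()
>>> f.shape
(13, 13)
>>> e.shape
(13, 3, 13)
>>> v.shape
(13, 31)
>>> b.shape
(13,)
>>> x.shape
(3, 13)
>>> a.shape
(13,)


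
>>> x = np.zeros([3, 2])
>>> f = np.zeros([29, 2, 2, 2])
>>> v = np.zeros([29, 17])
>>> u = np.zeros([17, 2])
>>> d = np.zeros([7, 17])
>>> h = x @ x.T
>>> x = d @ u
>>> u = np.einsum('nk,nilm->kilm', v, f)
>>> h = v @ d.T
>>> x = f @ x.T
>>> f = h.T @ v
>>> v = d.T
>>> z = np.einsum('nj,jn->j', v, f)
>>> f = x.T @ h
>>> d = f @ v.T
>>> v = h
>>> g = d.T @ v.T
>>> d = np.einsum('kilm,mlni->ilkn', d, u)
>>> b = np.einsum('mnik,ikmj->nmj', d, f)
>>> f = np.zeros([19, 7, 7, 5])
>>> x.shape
(29, 2, 2, 7)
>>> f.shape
(19, 7, 7, 5)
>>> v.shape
(29, 7)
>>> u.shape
(17, 2, 2, 2)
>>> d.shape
(2, 2, 7, 2)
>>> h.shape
(29, 7)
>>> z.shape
(7,)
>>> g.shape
(17, 2, 2, 29)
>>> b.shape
(2, 2, 7)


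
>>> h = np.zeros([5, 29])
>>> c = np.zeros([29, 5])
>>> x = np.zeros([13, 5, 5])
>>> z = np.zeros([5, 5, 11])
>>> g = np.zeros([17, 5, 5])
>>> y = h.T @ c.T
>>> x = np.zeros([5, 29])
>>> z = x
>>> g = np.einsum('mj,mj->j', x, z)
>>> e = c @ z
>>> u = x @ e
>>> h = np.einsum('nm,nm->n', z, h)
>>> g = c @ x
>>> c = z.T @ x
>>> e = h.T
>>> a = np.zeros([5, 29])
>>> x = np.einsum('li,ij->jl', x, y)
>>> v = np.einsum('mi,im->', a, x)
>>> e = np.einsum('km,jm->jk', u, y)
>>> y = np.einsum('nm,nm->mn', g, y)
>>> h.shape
(5,)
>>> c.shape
(29, 29)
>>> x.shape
(29, 5)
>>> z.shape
(5, 29)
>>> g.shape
(29, 29)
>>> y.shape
(29, 29)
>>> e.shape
(29, 5)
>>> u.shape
(5, 29)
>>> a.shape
(5, 29)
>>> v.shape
()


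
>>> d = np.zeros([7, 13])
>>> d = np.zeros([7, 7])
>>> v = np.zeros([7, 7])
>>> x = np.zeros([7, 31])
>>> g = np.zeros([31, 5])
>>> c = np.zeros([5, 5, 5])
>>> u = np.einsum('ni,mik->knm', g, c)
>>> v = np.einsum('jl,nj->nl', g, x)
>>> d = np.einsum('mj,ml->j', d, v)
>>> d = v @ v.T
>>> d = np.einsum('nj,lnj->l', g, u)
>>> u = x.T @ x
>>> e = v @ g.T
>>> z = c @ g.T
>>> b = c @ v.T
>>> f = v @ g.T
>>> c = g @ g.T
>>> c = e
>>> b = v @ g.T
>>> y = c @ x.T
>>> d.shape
(5,)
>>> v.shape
(7, 5)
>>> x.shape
(7, 31)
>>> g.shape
(31, 5)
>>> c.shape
(7, 31)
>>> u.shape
(31, 31)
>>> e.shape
(7, 31)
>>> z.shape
(5, 5, 31)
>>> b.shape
(7, 31)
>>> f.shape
(7, 31)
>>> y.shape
(7, 7)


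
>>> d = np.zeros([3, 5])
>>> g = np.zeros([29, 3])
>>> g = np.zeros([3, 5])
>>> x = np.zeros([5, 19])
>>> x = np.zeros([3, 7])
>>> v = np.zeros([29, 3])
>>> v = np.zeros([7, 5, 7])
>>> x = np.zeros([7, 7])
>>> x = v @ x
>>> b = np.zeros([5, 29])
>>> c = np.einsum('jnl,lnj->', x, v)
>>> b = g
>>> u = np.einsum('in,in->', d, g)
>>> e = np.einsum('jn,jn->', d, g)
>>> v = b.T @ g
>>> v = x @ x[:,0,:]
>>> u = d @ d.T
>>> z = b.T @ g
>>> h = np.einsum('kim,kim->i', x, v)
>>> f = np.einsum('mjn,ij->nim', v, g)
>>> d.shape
(3, 5)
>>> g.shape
(3, 5)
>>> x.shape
(7, 5, 7)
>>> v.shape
(7, 5, 7)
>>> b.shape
(3, 5)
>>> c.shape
()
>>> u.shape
(3, 3)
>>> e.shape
()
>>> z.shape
(5, 5)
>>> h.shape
(5,)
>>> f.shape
(7, 3, 7)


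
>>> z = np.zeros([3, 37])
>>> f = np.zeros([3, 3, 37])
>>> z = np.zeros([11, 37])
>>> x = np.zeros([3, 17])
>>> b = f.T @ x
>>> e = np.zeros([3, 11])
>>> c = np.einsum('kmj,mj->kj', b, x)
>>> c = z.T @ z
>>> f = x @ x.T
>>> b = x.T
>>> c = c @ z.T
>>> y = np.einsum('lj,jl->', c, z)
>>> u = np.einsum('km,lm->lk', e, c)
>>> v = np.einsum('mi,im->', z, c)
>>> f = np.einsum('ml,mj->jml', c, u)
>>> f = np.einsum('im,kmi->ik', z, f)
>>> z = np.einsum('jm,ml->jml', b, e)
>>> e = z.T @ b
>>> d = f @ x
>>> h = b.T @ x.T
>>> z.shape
(17, 3, 11)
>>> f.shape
(11, 3)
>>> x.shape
(3, 17)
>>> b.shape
(17, 3)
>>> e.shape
(11, 3, 3)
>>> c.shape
(37, 11)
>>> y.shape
()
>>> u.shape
(37, 3)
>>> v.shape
()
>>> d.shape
(11, 17)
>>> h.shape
(3, 3)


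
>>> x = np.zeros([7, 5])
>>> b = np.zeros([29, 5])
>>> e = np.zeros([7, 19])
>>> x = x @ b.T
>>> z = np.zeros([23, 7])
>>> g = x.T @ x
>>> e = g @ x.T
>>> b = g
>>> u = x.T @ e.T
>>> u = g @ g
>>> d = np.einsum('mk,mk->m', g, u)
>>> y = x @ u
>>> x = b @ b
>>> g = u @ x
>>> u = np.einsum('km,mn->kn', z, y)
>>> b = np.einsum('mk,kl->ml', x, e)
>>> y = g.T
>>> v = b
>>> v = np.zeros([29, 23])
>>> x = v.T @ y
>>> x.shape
(23, 29)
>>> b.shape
(29, 7)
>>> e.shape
(29, 7)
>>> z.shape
(23, 7)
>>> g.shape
(29, 29)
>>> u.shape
(23, 29)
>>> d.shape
(29,)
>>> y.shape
(29, 29)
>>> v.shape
(29, 23)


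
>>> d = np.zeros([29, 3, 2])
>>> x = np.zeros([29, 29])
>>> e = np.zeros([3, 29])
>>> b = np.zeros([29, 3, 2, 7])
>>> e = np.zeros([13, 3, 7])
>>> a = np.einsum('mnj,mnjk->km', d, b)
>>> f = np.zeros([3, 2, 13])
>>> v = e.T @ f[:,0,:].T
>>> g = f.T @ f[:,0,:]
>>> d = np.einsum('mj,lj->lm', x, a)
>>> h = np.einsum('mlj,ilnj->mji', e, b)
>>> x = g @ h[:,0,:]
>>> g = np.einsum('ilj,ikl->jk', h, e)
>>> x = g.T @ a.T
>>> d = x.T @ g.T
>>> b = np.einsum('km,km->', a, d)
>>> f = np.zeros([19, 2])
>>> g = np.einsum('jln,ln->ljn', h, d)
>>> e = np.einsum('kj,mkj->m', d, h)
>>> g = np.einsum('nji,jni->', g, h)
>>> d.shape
(7, 29)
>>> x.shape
(3, 7)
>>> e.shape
(13,)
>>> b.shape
()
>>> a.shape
(7, 29)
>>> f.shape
(19, 2)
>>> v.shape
(7, 3, 3)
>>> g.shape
()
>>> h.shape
(13, 7, 29)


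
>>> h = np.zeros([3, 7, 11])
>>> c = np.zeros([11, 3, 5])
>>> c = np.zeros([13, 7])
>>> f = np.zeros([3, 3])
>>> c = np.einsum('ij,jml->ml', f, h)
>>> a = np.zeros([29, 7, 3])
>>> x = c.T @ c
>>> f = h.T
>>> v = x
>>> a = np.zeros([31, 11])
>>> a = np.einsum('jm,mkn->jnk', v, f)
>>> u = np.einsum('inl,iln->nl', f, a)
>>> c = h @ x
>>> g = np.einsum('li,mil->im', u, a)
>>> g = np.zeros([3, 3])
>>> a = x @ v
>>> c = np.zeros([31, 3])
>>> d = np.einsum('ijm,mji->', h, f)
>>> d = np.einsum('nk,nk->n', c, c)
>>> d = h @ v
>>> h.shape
(3, 7, 11)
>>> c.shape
(31, 3)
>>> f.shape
(11, 7, 3)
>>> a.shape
(11, 11)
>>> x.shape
(11, 11)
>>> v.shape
(11, 11)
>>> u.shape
(7, 3)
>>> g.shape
(3, 3)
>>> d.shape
(3, 7, 11)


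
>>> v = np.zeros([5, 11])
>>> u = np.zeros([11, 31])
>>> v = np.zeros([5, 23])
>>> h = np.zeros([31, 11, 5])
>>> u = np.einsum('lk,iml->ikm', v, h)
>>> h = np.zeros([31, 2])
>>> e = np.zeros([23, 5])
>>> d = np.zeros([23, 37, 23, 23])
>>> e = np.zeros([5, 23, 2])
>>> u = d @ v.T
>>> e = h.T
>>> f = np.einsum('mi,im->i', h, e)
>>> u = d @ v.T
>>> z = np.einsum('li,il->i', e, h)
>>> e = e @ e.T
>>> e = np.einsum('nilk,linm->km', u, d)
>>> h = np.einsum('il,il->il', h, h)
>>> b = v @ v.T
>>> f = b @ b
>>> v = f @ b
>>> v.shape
(5, 5)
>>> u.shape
(23, 37, 23, 5)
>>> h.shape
(31, 2)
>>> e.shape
(5, 23)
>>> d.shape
(23, 37, 23, 23)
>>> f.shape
(5, 5)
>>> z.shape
(31,)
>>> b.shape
(5, 5)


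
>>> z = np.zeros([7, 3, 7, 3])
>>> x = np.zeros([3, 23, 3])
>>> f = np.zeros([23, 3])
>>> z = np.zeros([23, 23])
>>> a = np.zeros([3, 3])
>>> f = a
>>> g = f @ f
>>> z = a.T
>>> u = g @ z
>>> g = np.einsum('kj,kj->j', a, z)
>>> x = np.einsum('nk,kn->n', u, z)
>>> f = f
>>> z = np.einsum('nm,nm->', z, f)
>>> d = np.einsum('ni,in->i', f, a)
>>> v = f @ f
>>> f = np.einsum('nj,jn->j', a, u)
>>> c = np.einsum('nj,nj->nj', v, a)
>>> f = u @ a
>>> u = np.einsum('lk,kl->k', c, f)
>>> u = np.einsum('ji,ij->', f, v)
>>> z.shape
()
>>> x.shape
(3,)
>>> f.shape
(3, 3)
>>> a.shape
(3, 3)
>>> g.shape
(3,)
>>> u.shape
()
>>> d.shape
(3,)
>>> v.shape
(3, 3)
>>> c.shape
(3, 3)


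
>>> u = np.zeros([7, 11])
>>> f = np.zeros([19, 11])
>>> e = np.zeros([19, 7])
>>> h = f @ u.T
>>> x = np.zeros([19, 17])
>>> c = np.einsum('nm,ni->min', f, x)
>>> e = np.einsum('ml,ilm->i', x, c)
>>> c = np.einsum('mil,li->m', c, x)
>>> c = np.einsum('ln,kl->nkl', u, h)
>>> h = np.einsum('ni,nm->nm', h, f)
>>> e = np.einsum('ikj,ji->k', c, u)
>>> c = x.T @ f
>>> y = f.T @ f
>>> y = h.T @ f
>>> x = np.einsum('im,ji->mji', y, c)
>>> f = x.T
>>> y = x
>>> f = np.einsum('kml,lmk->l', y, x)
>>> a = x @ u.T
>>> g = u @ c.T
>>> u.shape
(7, 11)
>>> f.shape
(11,)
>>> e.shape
(19,)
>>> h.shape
(19, 11)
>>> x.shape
(11, 17, 11)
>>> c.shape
(17, 11)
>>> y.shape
(11, 17, 11)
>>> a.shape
(11, 17, 7)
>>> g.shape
(7, 17)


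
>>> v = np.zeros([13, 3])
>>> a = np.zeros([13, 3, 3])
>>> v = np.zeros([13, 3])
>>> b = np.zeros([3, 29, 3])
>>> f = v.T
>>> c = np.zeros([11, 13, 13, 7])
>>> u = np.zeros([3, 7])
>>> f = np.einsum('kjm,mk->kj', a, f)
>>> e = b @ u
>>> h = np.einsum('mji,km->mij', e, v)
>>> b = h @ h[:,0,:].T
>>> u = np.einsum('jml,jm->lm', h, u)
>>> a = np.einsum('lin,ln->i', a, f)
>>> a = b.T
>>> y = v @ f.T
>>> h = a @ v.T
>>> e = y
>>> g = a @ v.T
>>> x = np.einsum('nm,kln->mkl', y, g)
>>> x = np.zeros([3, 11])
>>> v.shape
(13, 3)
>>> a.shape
(3, 7, 3)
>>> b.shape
(3, 7, 3)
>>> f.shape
(13, 3)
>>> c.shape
(11, 13, 13, 7)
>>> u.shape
(29, 7)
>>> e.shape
(13, 13)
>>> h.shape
(3, 7, 13)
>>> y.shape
(13, 13)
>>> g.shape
(3, 7, 13)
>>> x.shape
(3, 11)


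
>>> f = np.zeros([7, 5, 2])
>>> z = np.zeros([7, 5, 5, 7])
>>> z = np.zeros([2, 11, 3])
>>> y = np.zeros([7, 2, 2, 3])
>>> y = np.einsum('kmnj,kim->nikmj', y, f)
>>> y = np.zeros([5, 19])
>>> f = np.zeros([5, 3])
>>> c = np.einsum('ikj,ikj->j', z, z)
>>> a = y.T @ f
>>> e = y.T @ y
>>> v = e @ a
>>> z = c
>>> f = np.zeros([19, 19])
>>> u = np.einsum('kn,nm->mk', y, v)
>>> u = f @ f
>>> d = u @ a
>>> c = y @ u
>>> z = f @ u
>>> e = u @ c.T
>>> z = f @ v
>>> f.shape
(19, 19)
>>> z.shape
(19, 3)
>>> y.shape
(5, 19)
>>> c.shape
(5, 19)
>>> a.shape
(19, 3)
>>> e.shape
(19, 5)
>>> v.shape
(19, 3)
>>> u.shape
(19, 19)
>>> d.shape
(19, 3)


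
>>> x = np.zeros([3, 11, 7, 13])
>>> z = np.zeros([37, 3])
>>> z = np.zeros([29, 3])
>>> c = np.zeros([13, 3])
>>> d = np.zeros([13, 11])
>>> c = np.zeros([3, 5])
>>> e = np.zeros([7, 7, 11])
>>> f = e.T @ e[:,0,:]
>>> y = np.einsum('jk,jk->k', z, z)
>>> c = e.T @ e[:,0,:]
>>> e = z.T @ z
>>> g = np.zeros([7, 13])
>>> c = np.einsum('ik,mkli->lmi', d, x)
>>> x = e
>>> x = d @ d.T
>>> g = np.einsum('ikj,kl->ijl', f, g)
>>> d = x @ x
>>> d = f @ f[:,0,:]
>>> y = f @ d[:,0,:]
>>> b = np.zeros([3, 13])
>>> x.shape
(13, 13)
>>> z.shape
(29, 3)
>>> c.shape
(7, 3, 13)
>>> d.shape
(11, 7, 11)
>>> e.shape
(3, 3)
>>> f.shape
(11, 7, 11)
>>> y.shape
(11, 7, 11)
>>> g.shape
(11, 11, 13)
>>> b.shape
(3, 13)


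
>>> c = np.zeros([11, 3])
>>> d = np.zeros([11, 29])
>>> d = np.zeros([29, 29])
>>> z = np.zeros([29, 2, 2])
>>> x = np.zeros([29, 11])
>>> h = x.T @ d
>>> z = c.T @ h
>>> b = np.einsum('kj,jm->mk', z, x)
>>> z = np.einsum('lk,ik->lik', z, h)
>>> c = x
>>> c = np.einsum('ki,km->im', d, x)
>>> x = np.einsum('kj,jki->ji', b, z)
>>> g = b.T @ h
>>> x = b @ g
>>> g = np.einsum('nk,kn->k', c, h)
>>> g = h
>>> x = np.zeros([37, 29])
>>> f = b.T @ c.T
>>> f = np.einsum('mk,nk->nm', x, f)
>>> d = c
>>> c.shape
(29, 11)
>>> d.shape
(29, 11)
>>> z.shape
(3, 11, 29)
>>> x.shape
(37, 29)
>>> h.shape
(11, 29)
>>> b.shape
(11, 3)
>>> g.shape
(11, 29)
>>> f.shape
(3, 37)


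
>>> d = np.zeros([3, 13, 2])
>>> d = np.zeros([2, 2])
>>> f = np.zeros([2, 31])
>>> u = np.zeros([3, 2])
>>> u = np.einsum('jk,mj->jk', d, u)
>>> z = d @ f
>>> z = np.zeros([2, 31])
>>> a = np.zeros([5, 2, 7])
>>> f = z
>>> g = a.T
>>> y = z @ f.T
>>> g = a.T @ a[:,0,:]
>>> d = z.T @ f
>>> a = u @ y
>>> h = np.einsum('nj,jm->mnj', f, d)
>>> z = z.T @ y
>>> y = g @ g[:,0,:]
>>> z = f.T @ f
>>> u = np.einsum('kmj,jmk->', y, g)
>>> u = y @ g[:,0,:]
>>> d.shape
(31, 31)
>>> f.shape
(2, 31)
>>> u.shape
(7, 2, 7)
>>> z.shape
(31, 31)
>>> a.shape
(2, 2)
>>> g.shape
(7, 2, 7)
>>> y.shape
(7, 2, 7)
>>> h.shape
(31, 2, 31)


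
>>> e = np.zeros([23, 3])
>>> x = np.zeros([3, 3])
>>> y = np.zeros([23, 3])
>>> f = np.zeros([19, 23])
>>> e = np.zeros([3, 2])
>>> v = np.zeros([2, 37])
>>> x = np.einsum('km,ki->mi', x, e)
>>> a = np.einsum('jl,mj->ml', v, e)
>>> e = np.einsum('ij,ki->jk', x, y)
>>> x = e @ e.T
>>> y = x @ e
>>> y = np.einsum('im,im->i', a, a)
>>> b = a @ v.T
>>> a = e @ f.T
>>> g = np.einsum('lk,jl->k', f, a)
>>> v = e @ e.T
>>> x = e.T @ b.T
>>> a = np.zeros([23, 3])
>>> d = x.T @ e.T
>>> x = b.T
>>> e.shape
(2, 23)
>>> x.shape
(2, 3)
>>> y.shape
(3,)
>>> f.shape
(19, 23)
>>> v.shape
(2, 2)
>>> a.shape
(23, 3)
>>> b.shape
(3, 2)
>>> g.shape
(23,)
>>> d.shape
(3, 2)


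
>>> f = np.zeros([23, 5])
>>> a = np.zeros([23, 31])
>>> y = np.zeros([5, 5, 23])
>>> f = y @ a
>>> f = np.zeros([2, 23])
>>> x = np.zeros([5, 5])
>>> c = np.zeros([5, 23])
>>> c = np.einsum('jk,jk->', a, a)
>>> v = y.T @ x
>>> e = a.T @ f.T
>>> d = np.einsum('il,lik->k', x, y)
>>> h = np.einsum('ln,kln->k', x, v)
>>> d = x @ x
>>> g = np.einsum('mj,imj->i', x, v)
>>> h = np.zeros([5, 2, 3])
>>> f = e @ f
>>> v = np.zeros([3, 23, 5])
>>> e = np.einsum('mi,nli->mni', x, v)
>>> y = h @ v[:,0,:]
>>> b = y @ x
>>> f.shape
(31, 23)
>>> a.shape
(23, 31)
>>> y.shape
(5, 2, 5)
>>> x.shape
(5, 5)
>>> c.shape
()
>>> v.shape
(3, 23, 5)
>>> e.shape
(5, 3, 5)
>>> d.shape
(5, 5)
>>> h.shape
(5, 2, 3)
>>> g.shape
(23,)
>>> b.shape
(5, 2, 5)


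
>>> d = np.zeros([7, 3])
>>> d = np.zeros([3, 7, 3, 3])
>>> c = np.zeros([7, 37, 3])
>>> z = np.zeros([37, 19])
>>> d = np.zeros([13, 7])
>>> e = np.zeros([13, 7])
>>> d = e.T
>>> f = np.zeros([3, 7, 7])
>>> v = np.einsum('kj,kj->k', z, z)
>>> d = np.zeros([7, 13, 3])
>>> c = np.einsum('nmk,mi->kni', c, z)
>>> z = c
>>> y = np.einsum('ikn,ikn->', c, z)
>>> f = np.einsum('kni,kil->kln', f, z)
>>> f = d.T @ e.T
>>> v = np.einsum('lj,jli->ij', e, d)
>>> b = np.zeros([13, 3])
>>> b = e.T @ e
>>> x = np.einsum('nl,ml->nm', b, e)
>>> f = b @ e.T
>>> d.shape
(7, 13, 3)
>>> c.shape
(3, 7, 19)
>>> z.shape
(3, 7, 19)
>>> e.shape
(13, 7)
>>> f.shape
(7, 13)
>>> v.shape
(3, 7)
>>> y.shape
()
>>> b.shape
(7, 7)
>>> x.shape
(7, 13)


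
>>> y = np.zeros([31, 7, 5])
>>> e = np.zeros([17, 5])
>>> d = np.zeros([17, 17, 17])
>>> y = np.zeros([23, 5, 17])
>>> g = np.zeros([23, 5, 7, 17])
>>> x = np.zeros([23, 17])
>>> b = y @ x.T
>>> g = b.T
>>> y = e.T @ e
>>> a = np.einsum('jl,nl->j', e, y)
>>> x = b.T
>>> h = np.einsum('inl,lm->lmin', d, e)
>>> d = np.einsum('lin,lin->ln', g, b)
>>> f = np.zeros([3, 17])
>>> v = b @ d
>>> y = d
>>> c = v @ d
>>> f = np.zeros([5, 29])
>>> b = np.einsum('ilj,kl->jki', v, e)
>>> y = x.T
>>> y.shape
(23, 5, 23)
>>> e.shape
(17, 5)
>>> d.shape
(23, 23)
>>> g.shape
(23, 5, 23)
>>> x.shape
(23, 5, 23)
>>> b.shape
(23, 17, 23)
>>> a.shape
(17,)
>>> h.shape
(17, 5, 17, 17)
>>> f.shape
(5, 29)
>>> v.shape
(23, 5, 23)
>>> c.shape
(23, 5, 23)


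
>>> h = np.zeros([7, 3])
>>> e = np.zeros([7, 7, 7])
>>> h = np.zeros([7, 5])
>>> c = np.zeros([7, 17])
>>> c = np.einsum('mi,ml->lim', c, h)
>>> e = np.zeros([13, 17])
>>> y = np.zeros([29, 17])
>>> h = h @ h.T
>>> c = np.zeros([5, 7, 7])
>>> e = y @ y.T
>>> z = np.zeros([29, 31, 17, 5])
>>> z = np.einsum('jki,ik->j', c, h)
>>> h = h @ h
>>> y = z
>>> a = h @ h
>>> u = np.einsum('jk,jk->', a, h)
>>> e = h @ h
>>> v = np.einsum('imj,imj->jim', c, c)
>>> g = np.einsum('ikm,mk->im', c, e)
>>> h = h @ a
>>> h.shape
(7, 7)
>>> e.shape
(7, 7)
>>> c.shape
(5, 7, 7)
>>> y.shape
(5,)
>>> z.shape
(5,)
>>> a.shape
(7, 7)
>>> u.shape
()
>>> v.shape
(7, 5, 7)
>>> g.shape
(5, 7)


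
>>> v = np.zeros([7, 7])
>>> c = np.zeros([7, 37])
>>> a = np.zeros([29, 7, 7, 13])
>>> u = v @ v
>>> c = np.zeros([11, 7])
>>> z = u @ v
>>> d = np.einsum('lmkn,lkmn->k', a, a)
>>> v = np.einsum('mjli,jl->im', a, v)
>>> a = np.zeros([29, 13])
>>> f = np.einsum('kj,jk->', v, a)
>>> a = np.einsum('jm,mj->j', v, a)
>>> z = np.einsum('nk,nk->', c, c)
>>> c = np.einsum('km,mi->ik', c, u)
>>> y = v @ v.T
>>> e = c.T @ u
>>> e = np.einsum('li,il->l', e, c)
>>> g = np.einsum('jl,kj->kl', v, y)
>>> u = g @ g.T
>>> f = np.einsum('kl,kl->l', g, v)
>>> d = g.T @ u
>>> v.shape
(13, 29)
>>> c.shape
(7, 11)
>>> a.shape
(13,)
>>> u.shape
(13, 13)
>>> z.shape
()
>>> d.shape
(29, 13)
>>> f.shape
(29,)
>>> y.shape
(13, 13)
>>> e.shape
(11,)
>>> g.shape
(13, 29)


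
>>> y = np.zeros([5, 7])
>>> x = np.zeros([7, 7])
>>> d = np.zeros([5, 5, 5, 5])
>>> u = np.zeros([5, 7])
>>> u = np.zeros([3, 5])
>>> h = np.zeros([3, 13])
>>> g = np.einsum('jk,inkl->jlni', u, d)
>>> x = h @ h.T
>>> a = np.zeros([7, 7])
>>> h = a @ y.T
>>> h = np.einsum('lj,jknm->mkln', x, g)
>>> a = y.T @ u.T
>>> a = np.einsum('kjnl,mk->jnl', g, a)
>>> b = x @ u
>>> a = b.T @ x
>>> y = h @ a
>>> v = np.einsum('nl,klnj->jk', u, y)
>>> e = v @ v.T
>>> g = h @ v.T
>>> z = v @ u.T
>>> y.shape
(5, 5, 3, 3)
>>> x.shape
(3, 3)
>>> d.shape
(5, 5, 5, 5)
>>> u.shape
(3, 5)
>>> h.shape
(5, 5, 3, 5)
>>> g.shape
(5, 5, 3, 3)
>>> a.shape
(5, 3)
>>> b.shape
(3, 5)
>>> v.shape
(3, 5)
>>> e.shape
(3, 3)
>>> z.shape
(3, 3)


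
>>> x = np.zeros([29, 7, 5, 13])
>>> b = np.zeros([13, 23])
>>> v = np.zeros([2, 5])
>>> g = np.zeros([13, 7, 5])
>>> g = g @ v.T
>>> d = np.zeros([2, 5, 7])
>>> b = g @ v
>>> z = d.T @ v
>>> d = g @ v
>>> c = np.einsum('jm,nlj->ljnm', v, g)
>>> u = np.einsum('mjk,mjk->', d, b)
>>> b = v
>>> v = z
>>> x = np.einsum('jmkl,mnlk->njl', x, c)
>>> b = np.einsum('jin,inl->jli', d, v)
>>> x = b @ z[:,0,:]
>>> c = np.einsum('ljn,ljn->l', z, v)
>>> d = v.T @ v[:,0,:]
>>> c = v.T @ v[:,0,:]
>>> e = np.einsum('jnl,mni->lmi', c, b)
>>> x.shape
(13, 5, 5)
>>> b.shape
(13, 5, 7)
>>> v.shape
(7, 5, 5)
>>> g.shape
(13, 7, 2)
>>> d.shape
(5, 5, 5)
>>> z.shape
(7, 5, 5)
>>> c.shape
(5, 5, 5)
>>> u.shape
()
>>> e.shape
(5, 13, 7)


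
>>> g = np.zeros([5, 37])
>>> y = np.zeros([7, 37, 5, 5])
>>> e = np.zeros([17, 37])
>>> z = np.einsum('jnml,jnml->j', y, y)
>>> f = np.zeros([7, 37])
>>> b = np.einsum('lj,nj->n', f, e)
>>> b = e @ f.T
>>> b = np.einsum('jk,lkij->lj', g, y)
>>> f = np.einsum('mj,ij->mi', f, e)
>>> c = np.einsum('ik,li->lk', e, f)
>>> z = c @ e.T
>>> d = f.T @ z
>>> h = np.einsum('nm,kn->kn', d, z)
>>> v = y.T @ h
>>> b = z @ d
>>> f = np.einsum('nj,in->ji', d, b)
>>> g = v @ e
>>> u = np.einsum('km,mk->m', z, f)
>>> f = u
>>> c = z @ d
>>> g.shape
(5, 5, 37, 37)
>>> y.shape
(7, 37, 5, 5)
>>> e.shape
(17, 37)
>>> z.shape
(7, 17)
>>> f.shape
(17,)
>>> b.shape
(7, 17)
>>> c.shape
(7, 17)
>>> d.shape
(17, 17)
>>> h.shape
(7, 17)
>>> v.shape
(5, 5, 37, 17)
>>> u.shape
(17,)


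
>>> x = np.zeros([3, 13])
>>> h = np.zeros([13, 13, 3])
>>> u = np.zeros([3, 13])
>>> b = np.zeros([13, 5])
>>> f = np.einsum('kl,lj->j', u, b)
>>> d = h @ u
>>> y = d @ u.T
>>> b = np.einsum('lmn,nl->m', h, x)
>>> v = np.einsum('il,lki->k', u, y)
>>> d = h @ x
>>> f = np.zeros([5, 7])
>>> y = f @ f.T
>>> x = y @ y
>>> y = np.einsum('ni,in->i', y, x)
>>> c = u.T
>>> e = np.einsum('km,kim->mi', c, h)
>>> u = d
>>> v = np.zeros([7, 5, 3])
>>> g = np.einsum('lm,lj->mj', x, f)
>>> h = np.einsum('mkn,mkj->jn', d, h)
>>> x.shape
(5, 5)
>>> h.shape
(3, 13)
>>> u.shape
(13, 13, 13)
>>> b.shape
(13,)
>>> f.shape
(5, 7)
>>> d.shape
(13, 13, 13)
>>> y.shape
(5,)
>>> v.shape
(7, 5, 3)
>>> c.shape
(13, 3)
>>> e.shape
(3, 13)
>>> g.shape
(5, 7)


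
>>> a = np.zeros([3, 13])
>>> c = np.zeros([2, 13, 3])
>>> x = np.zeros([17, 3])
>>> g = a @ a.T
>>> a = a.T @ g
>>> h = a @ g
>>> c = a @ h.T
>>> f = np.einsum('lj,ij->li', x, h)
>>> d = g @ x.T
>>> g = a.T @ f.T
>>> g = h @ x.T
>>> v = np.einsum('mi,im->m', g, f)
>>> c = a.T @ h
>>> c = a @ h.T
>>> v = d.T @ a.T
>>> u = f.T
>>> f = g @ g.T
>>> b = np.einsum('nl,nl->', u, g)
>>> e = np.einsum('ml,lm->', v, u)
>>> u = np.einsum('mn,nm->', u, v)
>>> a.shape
(13, 3)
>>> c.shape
(13, 13)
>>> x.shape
(17, 3)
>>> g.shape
(13, 17)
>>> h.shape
(13, 3)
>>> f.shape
(13, 13)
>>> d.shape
(3, 17)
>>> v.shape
(17, 13)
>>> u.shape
()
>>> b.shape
()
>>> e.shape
()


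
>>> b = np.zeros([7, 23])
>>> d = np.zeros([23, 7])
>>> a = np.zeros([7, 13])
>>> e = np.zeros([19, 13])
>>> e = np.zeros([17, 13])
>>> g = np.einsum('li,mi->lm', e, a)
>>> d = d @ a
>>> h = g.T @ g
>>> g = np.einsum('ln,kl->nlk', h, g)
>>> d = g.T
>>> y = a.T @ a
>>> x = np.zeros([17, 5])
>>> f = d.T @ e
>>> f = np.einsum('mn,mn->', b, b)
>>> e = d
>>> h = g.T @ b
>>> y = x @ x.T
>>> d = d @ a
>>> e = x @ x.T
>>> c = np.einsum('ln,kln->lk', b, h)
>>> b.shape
(7, 23)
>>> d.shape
(17, 7, 13)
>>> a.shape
(7, 13)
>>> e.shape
(17, 17)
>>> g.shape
(7, 7, 17)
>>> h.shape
(17, 7, 23)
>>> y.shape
(17, 17)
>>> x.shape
(17, 5)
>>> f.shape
()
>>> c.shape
(7, 17)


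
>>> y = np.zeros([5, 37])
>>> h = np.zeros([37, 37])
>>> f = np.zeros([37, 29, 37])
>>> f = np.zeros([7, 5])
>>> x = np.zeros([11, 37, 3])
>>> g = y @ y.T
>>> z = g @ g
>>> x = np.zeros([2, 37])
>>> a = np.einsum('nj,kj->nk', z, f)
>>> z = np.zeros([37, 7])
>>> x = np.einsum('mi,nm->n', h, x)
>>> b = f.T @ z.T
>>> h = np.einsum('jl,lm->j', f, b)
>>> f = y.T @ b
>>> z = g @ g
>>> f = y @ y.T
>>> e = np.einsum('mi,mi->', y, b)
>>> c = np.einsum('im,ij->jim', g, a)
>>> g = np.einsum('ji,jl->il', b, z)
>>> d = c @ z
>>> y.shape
(5, 37)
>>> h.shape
(7,)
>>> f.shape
(5, 5)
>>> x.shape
(2,)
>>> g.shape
(37, 5)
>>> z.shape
(5, 5)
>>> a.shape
(5, 7)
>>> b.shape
(5, 37)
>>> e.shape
()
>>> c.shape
(7, 5, 5)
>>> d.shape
(7, 5, 5)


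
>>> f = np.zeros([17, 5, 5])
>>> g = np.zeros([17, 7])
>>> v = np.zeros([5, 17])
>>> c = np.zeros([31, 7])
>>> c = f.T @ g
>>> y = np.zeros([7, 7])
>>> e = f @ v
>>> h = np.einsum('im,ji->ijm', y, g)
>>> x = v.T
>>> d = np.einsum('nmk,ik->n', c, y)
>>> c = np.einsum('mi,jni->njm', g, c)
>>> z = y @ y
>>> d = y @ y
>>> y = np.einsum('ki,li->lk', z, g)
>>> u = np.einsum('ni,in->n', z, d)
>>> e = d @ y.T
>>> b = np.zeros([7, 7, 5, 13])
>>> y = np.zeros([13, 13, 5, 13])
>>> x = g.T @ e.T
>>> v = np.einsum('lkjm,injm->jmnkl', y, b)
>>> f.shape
(17, 5, 5)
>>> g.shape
(17, 7)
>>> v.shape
(5, 13, 7, 13, 13)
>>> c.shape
(5, 5, 17)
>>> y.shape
(13, 13, 5, 13)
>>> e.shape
(7, 17)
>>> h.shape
(7, 17, 7)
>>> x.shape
(7, 7)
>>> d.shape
(7, 7)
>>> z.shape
(7, 7)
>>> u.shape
(7,)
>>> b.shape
(7, 7, 5, 13)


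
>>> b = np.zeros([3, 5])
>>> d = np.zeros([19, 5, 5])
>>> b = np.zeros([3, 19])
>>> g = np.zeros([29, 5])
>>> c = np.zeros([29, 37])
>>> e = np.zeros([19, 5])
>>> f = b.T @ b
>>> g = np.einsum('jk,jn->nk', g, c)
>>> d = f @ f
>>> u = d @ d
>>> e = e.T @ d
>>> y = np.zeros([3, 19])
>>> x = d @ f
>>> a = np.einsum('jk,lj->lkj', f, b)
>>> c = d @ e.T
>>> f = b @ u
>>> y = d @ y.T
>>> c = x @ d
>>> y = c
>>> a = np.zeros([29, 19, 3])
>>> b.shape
(3, 19)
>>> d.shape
(19, 19)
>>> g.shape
(37, 5)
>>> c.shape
(19, 19)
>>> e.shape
(5, 19)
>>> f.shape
(3, 19)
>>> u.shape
(19, 19)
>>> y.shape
(19, 19)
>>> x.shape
(19, 19)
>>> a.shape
(29, 19, 3)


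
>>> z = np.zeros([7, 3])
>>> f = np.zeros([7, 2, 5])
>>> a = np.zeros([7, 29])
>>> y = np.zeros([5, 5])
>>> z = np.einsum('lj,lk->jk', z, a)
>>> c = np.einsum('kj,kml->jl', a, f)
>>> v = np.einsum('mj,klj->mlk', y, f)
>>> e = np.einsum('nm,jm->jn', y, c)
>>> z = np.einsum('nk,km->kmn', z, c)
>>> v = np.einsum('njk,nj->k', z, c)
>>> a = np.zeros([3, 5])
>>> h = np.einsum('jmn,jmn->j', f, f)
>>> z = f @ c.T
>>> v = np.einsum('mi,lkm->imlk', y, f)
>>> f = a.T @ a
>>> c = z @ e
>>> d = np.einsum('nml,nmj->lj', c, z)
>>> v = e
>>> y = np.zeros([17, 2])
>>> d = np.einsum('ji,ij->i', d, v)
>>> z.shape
(7, 2, 29)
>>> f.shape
(5, 5)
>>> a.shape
(3, 5)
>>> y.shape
(17, 2)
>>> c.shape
(7, 2, 5)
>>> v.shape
(29, 5)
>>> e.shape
(29, 5)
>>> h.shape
(7,)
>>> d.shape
(29,)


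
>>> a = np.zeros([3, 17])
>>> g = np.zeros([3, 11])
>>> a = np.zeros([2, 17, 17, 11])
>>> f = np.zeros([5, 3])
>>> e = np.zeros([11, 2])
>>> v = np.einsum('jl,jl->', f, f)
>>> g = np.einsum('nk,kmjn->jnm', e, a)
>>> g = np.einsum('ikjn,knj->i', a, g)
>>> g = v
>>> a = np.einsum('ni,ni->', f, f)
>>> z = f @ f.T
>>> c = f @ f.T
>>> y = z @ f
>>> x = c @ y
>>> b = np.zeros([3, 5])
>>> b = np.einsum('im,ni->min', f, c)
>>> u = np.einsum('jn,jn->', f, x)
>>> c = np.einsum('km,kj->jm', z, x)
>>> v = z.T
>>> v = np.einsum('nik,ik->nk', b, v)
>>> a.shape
()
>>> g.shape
()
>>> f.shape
(5, 3)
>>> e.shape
(11, 2)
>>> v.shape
(3, 5)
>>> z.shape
(5, 5)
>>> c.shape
(3, 5)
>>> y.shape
(5, 3)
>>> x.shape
(5, 3)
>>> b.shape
(3, 5, 5)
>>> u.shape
()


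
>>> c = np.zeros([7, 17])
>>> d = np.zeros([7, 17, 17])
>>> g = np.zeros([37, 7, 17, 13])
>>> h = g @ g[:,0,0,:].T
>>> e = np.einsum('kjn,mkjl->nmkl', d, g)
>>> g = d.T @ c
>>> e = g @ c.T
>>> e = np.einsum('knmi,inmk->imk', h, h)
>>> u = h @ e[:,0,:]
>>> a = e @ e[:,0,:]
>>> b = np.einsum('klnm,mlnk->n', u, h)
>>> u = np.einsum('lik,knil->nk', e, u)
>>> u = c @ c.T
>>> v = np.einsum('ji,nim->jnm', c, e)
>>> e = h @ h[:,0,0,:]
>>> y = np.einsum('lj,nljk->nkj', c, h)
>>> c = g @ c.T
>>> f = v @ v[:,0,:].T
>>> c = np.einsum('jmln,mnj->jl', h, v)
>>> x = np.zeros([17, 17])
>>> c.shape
(37, 17)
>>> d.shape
(7, 17, 17)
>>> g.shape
(17, 17, 17)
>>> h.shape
(37, 7, 17, 37)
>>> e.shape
(37, 7, 17, 37)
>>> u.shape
(7, 7)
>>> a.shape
(37, 17, 37)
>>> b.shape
(17,)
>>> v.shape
(7, 37, 37)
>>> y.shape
(37, 37, 17)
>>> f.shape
(7, 37, 7)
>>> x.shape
(17, 17)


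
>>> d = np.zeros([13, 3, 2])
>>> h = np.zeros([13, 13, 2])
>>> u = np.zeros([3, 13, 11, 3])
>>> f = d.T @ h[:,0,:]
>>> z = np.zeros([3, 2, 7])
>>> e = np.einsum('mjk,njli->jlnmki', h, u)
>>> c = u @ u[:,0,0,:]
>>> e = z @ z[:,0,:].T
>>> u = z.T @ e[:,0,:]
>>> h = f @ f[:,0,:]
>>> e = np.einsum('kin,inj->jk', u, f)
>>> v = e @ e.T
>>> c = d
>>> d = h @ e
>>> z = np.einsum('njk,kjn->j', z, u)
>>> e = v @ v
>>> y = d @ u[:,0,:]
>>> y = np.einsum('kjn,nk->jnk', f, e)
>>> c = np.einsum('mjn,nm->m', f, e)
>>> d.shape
(2, 3, 7)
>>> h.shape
(2, 3, 2)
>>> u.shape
(7, 2, 3)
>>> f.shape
(2, 3, 2)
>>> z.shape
(2,)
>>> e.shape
(2, 2)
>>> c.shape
(2,)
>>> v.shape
(2, 2)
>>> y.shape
(3, 2, 2)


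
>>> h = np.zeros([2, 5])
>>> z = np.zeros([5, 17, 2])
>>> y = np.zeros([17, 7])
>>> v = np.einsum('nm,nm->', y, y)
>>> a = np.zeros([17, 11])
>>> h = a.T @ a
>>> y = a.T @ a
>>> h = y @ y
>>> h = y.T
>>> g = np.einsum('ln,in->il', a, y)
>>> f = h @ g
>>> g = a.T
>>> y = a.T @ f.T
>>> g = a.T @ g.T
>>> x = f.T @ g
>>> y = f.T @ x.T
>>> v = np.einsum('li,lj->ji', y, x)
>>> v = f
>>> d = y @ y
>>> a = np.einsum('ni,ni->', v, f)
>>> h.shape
(11, 11)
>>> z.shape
(5, 17, 2)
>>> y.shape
(17, 17)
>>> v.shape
(11, 17)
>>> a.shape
()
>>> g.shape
(11, 11)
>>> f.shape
(11, 17)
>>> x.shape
(17, 11)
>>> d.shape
(17, 17)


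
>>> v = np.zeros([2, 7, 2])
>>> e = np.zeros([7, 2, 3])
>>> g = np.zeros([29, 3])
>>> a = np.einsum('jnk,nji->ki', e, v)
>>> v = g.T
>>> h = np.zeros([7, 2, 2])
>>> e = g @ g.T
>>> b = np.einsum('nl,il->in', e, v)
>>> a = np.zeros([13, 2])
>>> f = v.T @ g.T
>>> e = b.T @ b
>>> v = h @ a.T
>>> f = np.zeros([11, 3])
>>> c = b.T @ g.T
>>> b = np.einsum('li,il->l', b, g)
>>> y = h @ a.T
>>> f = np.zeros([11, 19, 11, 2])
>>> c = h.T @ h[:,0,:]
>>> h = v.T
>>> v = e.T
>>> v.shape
(29, 29)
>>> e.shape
(29, 29)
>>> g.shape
(29, 3)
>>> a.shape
(13, 2)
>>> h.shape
(13, 2, 7)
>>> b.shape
(3,)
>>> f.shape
(11, 19, 11, 2)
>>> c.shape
(2, 2, 2)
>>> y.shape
(7, 2, 13)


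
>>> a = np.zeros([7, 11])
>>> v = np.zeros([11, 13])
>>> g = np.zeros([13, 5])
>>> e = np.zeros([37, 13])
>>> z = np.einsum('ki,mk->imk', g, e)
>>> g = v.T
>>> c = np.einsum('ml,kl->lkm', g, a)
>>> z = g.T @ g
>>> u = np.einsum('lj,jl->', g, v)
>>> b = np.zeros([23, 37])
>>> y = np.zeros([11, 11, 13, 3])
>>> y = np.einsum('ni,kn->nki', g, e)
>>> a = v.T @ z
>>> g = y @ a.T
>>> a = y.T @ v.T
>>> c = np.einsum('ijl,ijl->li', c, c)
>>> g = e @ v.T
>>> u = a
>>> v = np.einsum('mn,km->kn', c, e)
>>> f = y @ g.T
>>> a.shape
(11, 37, 11)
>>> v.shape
(37, 11)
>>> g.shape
(37, 11)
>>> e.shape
(37, 13)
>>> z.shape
(11, 11)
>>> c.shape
(13, 11)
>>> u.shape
(11, 37, 11)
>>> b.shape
(23, 37)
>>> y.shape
(13, 37, 11)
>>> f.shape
(13, 37, 37)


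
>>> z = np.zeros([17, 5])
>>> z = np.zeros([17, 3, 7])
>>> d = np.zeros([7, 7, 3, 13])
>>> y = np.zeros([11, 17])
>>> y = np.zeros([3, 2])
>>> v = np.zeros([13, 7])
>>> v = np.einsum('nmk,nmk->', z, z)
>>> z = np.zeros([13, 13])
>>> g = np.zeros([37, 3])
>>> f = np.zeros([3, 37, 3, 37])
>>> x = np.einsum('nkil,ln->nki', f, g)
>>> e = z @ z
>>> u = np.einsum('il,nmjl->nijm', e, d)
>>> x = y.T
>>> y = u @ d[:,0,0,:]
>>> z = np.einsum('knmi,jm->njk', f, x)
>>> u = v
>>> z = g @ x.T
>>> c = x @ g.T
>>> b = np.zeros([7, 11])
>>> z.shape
(37, 2)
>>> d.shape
(7, 7, 3, 13)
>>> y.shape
(7, 13, 3, 13)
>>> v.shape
()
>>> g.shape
(37, 3)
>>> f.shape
(3, 37, 3, 37)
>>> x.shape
(2, 3)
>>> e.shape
(13, 13)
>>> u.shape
()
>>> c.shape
(2, 37)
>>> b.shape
(7, 11)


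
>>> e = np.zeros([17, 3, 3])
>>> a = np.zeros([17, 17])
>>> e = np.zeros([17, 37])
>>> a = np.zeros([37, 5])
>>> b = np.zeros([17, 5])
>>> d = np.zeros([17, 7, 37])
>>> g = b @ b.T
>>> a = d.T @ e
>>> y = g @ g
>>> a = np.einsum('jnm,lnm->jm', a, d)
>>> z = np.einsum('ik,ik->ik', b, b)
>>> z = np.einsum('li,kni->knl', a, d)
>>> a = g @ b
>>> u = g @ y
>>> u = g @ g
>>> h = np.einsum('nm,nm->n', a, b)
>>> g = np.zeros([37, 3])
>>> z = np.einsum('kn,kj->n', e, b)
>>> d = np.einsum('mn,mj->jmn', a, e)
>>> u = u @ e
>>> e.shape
(17, 37)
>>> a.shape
(17, 5)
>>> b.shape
(17, 5)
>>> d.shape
(37, 17, 5)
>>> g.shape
(37, 3)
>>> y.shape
(17, 17)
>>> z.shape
(37,)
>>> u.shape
(17, 37)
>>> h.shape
(17,)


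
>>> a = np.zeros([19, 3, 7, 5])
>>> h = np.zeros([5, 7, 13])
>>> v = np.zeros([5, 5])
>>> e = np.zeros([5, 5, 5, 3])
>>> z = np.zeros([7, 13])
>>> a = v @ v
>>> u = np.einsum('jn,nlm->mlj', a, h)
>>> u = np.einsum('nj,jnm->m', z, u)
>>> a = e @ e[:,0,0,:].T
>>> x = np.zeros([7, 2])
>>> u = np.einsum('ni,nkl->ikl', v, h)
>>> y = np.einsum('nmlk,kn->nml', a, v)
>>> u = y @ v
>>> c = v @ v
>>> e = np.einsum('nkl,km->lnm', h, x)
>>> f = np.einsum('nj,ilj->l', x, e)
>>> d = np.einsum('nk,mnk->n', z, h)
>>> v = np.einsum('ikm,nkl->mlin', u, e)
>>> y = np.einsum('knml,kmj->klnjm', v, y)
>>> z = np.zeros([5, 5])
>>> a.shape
(5, 5, 5, 5)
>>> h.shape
(5, 7, 13)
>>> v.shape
(5, 2, 5, 13)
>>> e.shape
(13, 5, 2)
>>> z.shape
(5, 5)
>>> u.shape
(5, 5, 5)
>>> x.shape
(7, 2)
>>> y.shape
(5, 13, 2, 5, 5)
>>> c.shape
(5, 5)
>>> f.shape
(5,)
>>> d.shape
(7,)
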